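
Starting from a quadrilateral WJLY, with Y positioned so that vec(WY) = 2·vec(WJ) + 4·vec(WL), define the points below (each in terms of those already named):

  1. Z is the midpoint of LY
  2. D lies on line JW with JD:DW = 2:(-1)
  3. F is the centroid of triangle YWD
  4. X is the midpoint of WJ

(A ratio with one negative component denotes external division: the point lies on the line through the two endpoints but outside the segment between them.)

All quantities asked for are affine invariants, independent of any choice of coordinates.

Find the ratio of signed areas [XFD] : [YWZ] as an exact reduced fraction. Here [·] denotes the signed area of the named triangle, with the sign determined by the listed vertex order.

Work in coordinates with W = (0, 0), J = (1, 0), L = (0, 1), Y = (2, 4).
1. Z is the midpoint of LY ⇒ Z = (1, 5/2)
2. D lies on line JW with JD:DW = 2:(-1) ⇒ D = (-1, 0)
3. F is the centroid of triangle YWD ⇒ F = (1/3, 4/3)
4. X is the midpoint of WJ ⇒ X = (1/2, 0)
2·[XFD] = 2, 2·[YWZ] = -1
[XFD]:[YWZ] = 2:-1 = -2

[XFD]:[YWZ] = -2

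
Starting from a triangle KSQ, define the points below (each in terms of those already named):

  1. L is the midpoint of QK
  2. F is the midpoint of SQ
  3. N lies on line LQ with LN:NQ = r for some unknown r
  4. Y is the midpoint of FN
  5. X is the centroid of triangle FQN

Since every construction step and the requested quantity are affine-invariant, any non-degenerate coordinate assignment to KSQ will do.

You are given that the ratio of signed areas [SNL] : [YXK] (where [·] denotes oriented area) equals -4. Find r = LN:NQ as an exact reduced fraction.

r = -2/5

Work in coordinates with K = (0, 0), S = (1, 0), Q = (0, 1).
1. L is the midpoint of QK ⇒ L = (0, 1/2)
2. F is the midpoint of SQ ⇒ F = (1/2, 1/2)
3. With LN:NQ = r, write λ = r/(r+1) so N = L + λ·(Q−L); N is affine-linear in λ
4. Y is the midpoint of FN ⇒ Y is an affine combination of earlier points and hence also affine-linear in λ
5. X is the centroid of triangle FQN ⇒ X is an affine combination of earlier points and hence also affine-linear in λ
Every point depending on N is an affine combination of N and λ-independent points, so each such coordinate is linear in λ; the λ² term in each signed area is a multiple of (Q−L)×(Q−L) = 0, so 2·[SNL] and 2·[YXK] are each linear in λ. Evaluating at λ=0 and λ=1:
  2·[SNL] = 1/2·λ,   2·[YXK] = 1/12
So [SNL]:[YXK] = (1/2·λ) / (1/12). Setting this equal to -4:
  1/2·λ = -4·(1/12)  ⇒  λ = -2/3
Then r = λ/(1−λ) = (-2/3)/(5/3) = -2/5. Check: with r = -2/5, N = (0, 1/6) and [SNL]:[YXK] = -4 as required.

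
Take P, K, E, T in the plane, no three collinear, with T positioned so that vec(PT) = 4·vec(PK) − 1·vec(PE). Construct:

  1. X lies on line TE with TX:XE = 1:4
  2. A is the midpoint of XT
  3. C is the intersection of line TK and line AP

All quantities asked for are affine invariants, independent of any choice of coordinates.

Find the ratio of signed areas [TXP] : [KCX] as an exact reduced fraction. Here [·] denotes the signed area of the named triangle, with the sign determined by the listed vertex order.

[TXP]:[KCX] = 3

Choose coordinates P = (0, 0), K = (1, 0), E = (0, 1), T = (4, -1).
1. X lies on line TE with TX:XE = 1:4 ⇒ X = (16/5, -3/5)
2. A is the midpoint of XT ⇒ A = (18/5, -4/5)
3. C is the intersection of line TK and line AP ⇒ C = (3, -2/3)
2·[TXP] = 4/5, 2·[KCX] = 4/15
[TXP]:[KCX] = 4/5:4/15 = 3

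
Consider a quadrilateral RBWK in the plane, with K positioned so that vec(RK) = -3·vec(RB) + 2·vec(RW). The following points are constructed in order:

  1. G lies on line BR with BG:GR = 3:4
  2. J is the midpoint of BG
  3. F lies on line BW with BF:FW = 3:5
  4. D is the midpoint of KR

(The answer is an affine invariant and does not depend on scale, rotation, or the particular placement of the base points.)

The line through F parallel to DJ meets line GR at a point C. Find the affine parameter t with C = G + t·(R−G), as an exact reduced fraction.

t = -51/32

Assign R = (0, 0), B = (1, 0), W = (0, 1), K = (-3, 2) — the answer is frame-independent, so this choice is without loss of generality.
1. G lies on line BR with BG:GR = 3:4 ⇒ G = (4/7, 0)
2. J is the midpoint of BG ⇒ J = (11/14, 0)
3. F lies on line BW with BF:FW = 3:5 ⇒ F = (5/8, 3/8)
4. D is the midpoint of KR ⇒ D = (-3/2, 1)
through F parallel to DJ: direction (16/7, -1); meets GR at C = (83/56, 0)
C = G + t·(R−G) with t = -51/32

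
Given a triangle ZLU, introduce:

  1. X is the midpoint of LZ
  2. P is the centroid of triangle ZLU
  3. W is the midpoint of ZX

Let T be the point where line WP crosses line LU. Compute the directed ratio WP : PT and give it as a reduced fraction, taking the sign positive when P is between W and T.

WP:PT = 5/4

Set Z = (0, 0), L = (1, 0), U = (0, 1); any affine frame gives the same invariant.
1. X is the midpoint of LZ ⇒ X = (1/2, 0)
2. P is the centroid of triangle ZLU ⇒ P = (1/3, 1/3)
3. W is the midpoint of ZX ⇒ W = (1/4, 0)
line WP meets LU at T = (2/5, 3/5)
P = W + t·(T−W) with t = 5/9, so WP:PT = 5/9:4/9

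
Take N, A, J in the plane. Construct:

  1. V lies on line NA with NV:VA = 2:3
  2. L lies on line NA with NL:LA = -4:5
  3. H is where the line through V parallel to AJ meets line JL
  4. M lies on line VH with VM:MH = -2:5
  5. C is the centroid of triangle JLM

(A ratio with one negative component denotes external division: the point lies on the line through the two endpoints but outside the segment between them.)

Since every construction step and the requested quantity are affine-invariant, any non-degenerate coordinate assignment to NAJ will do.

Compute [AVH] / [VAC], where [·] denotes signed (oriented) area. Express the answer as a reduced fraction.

Set N = (0, 0), A = (1, 0), J = (0, 1); any affine frame gives the same invariant.
1. V lies on line NA with NV:VA = 2:3 ⇒ V = (2/5, 0)
2. L lies on line NA with NL:LA = -4:5 ⇒ L = (-4, 0)
3. H is where the line through V parallel to AJ meets line JL ⇒ H = (-12/25, 22/25)
4. M lies on line VH with VM:MH = -2:5 ⇒ M = (74/75, -44/75)
5. C is the centroid of triangle JLM ⇒ C = (-226/225, 31/225)
2·[AVH] = -66/125, 2·[VAC] = 31/375
[AVH]:[VAC] = -66/125:31/375 = -198/31

[AVH]:[VAC] = -198/31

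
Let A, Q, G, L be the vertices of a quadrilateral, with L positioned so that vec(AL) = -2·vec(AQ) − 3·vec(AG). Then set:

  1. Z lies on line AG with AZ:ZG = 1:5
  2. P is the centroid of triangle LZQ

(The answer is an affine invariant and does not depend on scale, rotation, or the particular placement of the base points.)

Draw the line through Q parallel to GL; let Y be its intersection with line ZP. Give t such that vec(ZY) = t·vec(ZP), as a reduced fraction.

Work in coordinates with A = (0, 0), Q = (1, 0), G = (0, 1), L = (-2, -3).
1. Z lies on line AG with AZ:ZG = 1:5 ⇒ Z = (0, 1/6)
2. P is the centroid of triangle LZQ ⇒ P = (-1/3, -17/18)
through Q parallel to GL: direction (-2, -4); meets ZP at Y = (-13/8, -21/4)
Y = Z + t·(P−Z) with t = 39/8

t = 39/8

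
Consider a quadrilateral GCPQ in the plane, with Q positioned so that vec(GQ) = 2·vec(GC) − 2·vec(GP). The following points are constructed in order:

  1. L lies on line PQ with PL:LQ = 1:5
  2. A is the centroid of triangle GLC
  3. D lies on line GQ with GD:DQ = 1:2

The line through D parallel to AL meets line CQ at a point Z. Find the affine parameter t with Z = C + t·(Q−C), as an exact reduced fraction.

t = -5/3

Set G = (0, 0), C = (1, 0), P = (0, 1), Q = (2, -2); any affine frame gives the same invariant.
1. L lies on line PQ with PL:LQ = 1:5 ⇒ L = (1/3, 1/2)
2. A is the centroid of triangle GLC ⇒ A = (4/9, 1/6)
3. D lies on line GQ with GD:DQ = 1:2 ⇒ D = (2/3, -2/3)
through D parallel to AL: direction (-1/9, 1/3); meets CQ at Z = (-2/3, 10/3)
Z = C + t·(Q−C) with t = -5/3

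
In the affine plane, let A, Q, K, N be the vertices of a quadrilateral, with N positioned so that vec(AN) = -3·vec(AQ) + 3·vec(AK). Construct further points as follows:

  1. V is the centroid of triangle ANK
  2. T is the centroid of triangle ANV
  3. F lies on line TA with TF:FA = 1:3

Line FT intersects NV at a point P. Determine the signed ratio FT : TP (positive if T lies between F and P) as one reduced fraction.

Work in coordinates with A = (0, 0), Q = (1, 0), K = (0, 1), N = (-3, 3).
1. V is the centroid of triangle ANK ⇒ V = (-1, 4/3)
2. T is the centroid of triangle ANV ⇒ T = (-4/3, 13/9)
3. F lies on line TA with TF:FA = 1:3 ⇒ F = (-1, 13/12)
line FT meets NV at P = (-2, 13/6)
T = F + t·(P−F) with t = 1/3, so FT:TP = 1/3:2/3

FT:TP = 1/2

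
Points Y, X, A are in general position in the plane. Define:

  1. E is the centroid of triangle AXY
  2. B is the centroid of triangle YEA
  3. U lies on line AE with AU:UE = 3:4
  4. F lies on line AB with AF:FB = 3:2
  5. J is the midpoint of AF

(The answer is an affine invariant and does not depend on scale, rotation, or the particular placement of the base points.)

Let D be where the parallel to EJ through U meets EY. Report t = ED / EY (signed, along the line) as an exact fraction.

Choose coordinates Y = (0, 0), X = (1, 0), A = (0, 1).
1. E is the centroid of triangle AXY ⇒ E = (1/3, 1/3)
2. B is the centroid of triangle YEA ⇒ B = (1/9, 4/9)
3. U lies on line AE with AU:UE = 3:4 ⇒ U = (1/7, 5/7)
4. F lies on line AB with AF:FB = 3:2 ⇒ F = (1/15, 2/3)
5. J is the midpoint of AF ⇒ J = (1/30, 5/6)
through U parallel to EJ: direction (-3/10, 1/2); meets EY at D = (5/14, 5/14)
D = E + t·(Y−E) with t = -1/14

t = -1/14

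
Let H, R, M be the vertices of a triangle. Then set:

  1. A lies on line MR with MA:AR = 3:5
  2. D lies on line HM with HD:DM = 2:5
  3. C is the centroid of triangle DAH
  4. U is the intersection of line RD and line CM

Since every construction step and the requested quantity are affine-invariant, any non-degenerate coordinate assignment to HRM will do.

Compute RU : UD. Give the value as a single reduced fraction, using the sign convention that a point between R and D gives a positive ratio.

Set H = (0, 0), R = (1, 0), M = (0, 1); any affine frame gives the same invariant.
1. A lies on line MR with MA:AR = 3:5 ⇒ A = (3/8, 5/8)
2. D lies on line HM with HD:DM = 2:5 ⇒ D = (0, 2/7)
3. C is the centroid of triangle DAH ⇒ C = (1/8, 17/56)
4. U is the intersection of line RD and line CM ⇒ U = (5/37, 64/259)
U = R + t·(D−R) with t = 32/37, so RU:UD = t:(1−t) = 32/37:5/37

RU:UD = 32/5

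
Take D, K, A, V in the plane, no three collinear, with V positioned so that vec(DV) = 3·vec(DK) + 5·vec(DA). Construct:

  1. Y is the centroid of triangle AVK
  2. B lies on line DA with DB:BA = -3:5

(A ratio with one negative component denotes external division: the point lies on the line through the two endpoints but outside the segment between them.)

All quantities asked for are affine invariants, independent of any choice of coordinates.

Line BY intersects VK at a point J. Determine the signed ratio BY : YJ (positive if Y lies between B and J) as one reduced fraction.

BY:YJ = -1/7

Assign D = (0, 0), K = (1, 0), A = (0, 1), V = (3, 5) — the answer is frame-independent, so this choice is without loss of generality.
1. Y is the centroid of triangle AVK ⇒ Y = (4/3, 2)
2. B lies on line DA with DB:BA = -3:5 ⇒ B = (0, -3/2)
line BY meets VK at J = (-8, -45/2)
Y = B + t·(J−B) with t = -1/6, so BY:YJ = -1/6:7/6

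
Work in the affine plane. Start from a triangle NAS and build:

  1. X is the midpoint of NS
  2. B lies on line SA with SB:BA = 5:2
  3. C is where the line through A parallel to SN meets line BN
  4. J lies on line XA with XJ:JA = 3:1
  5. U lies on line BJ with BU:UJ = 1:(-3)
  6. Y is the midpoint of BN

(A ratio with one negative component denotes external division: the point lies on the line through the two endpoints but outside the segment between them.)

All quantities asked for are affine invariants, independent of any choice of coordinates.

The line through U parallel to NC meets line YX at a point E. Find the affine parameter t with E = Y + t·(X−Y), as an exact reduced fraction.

t = 7/40

Work in coordinates with N = (0, 0), A = (1, 0), S = (0, 1).
1. X is the midpoint of NS ⇒ X = (0, 1/2)
2. B lies on line SA with SB:BA = 5:2 ⇒ B = (5/7, 2/7)
3. C is where the line through A parallel to SN meets line BN ⇒ C = (1, 2/5)
4. J lies on line XA with XJ:JA = 3:1 ⇒ J = (3/4, 1/8)
5. U lies on line BJ with BU:UJ = 1:(-3) ⇒ U = (39/56, 41/112)
6. Y is the midpoint of BN ⇒ Y = (5/14, 1/7)
through U parallel to NC: direction (1, 2/5); meets YX at E = (33/112, 23/112)
E = Y + t·(X−Y) with t = 7/40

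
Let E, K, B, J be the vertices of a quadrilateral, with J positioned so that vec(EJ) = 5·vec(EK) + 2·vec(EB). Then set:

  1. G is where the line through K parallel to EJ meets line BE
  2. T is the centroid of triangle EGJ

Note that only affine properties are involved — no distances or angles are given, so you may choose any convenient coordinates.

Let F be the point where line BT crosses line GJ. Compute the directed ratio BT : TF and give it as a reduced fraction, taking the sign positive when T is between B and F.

BT:TF = 19/2

Work in coordinates with E = (0, 0), K = (1, 0), B = (0, 1), J = (5, 2).
1. G is where the line through K parallel to EJ meets line BE ⇒ G = (0, -2/5)
2. T is the centroid of triangle EGJ ⇒ T = (5/3, 8/15)
line BT meets GJ at F = (35/19, 46/95)
T = B + t·(F−B) with t = 19/21, so BT:TF = 19/21:2/21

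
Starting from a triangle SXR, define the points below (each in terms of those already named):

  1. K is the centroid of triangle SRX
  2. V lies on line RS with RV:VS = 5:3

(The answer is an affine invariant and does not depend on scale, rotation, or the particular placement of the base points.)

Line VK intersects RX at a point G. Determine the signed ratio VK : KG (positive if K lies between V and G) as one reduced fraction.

VK:KG = 7/8

Assign S = (0, 0), X = (1, 0), R = (0, 1) — the answer is frame-independent, so this choice is without loss of generality.
1. K is the centroid of triangle SRX ⇒ K = (1/3, 1/3)
2. V lies on line RS with RV:VS = 5:3 ⇒ V = (0, 3/8)
line VK meets RX at G = (5/7, 2/7)
K = V + t·(G−V) with t = 7/15, so VK:KG = 7/15:8/15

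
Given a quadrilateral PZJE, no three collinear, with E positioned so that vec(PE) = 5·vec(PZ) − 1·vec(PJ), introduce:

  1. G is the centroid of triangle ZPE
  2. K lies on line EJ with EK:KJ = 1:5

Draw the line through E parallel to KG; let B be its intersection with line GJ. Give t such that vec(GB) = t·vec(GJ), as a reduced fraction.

Set P = (0, 0), Z = (1, 0), J = (0, 1), E = (5, -1); any affine frame gives the same invariant.
1. G is the centroid of triangle ZPE ⇒ G = (2, -1/3)
2. K lies on line EJ with EK:KJ = 1:5 ⇒ K = (25/6, -2/3)
through E parallel to KG: direction (-13/6, 1/3); meets GJ at B = (12/5, -3/5)
B = G + t·(J−G) with t = -1/5

t = -1/5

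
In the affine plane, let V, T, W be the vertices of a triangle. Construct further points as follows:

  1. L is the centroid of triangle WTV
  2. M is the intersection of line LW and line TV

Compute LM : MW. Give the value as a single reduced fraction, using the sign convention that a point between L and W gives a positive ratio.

LM:MW = -1/3

Set V = (0, 0), T = (1, 0), W = (0, 1); any affine frame gives the same invariant.
1. L is the centroid of triangle WTV ⇒ L = (1/3, 1/3)
2. M is the intersection of line LW and line TV ⇒ M = (1/2, 0)
M = L + t·(W−L) with t = -1/2, so LM:MW = t:(1−t) = -1/2:3/2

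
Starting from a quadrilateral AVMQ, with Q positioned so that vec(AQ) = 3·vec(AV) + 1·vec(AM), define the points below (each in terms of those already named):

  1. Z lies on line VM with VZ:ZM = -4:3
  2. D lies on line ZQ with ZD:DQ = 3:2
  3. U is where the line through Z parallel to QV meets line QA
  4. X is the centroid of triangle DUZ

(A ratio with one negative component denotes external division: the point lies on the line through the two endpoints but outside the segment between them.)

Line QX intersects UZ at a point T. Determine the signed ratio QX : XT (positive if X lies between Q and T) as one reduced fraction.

Assign A = (0, 0), V = (1, 0), M = (0, 1), Q = (3, 1) — the answer is frame-independent, so this choice is without loss of generality.
1. Z lies on line VM with VZ:ZM = -4:3 ⇒ Z = (-3, 4)
2. D lies on line ZQ with ZD:DQ = 3:2 ⇒ D = (3/5, 11/5)
3. U is where the line through Z parallel to QV meets line QA ⇒ U = (-33, -11)
4. X is the centroid of triangle DUZ ⇒ X = (-59/5, -8/5)
line QX meets UZ at T = (-31/2, -9/4)
X = Q + t·(T−Q) with t = 4/5, so QX:XT = 4/5:1/5

QX:XT = 4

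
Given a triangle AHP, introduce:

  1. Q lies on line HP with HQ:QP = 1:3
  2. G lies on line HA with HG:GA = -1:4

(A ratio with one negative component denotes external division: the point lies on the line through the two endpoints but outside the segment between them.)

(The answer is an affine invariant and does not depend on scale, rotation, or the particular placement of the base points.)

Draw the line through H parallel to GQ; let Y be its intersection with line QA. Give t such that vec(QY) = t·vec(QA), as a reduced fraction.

Set A = (0, 0), H = (1, 0), P = (0, 1); any affine frame gives the same invariant.
1. Q lies on line HP with HQ:QP = 1:3 ⇒ Q = (3/4, 1/4)
2. G lies on line HA with HG:GA = -1:4 ⇒ G = (4/3, 0)
through H parallel to GQ: direction (-7/12, 1/4); meets QA at Y = (9/16, 3/16)
Y = Q + t·(A−Q) with t = 1/4

t = 1/4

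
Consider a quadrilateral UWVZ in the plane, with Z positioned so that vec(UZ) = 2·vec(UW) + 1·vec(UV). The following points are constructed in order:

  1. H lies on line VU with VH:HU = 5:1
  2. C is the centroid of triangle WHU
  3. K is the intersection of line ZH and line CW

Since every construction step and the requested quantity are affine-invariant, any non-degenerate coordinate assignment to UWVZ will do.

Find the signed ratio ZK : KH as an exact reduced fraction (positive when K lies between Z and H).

ZK:KH = -13

Set U = (0, 0), W = (1, 0), V = (0, 1), Z = (2, 1); any affine frame gives the same invariant.
1. H lies on line VU with VH:HU = 5:1 ⇒ H = (0, 1/6)
2. C is the centroid of triangle WHU ⇒ C = (1/3, 1/18)
3. K is the intersection of line ZH and line CW ⇒ K = (-1/6, 7/72)
K = Z + t·(H−Z) with t = 13/12, so ZK:KH = t:(1−t) = 13/12:-1/12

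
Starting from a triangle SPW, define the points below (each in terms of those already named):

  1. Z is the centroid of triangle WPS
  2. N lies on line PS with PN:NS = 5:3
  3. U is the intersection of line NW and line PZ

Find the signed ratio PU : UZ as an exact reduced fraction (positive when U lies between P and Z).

Set S = (0, 0), P = (1, 0), W = (0, 1); any affine frame gives the same invariant.
1. Z is the centroid of triangle WPS ⇒ Z = (1/3, 1/3)
2. N lies on line PS with PN:NS = 5:3 ⇒ N = (3/8, 0)
3. U is the intersection of line NW and line PZ ⇒ U = (3/13, 5/13)
U = P + t·(Z−P) with t = 15/13, so PU:UZ = t:(1−t) = 15/13:-2/13

PU:UZ = -15/2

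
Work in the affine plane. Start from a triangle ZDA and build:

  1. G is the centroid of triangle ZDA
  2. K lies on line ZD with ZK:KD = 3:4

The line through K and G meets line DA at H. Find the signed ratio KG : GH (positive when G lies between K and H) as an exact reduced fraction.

KG:GH = 5/7

Work in coordinates with Z = (0, 0), D = (1, 0), A = (0, 1).
1. G is the centroid of triangle ZDA ⇒ G = (1/3, 1/3)
2. K lies on line ZD with ZK:KD = 3:4 ⇒ K = (3/7, 0)
line KG meets DA at H = (1/5, 4/5)
G = K + t·(H−K) with t = 5/12, so KG:GH = 5/12:7/12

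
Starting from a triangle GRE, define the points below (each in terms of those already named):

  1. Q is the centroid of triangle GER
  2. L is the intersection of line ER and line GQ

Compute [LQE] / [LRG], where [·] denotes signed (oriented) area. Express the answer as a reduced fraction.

[LQE]:[LRG] = 1/3

Set G = (0, 0), R = (1, 0), E = (0, 1); any affine frame gives the same invariant.
1. Q is the centroid of triangle GER ⇒ Q = (1/3, 1/3)
2. L is the intersection of line ER and line GQ ⇒ L = (1/2, 1/2)
2·[LQE] = -1/6, 2·[LRG] = -1/2
[LQE]:[LRG] = -1/6:-1/2 = 1/3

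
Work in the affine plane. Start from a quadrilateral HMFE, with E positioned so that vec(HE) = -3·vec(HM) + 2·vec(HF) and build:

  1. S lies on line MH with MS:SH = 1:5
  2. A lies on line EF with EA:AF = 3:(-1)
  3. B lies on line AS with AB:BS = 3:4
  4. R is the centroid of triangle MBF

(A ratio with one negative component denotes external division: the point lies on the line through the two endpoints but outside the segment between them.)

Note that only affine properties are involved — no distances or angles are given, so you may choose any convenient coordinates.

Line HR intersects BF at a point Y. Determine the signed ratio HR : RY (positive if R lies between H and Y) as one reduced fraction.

Assign H = (0, 0), M = (1, 0), F = (0, 1), E = (-3, 2) — the answer is frame-independent, so this choice is without loss of generality.
1. S lies on line MH with MS:SH = 1:5 ⇒ S = (5/6, 0)
2. A lies on line EF with EA:AF = 3:(-1) ⇒ A = (3/2, 1/2)
3. B lies on line AS with AB:BS = 3:4 ⇒ B = (17/14, 2/7)
4. R is the centroid of triangle MBF ⇒ R = (31/42, 3/7)
line HR meets BF at Y = (527/616, 153/308)
R = H + t·(Y−H) with t = 44/51, so HR:RY = 44/51:7/51

HR:RY = 44/7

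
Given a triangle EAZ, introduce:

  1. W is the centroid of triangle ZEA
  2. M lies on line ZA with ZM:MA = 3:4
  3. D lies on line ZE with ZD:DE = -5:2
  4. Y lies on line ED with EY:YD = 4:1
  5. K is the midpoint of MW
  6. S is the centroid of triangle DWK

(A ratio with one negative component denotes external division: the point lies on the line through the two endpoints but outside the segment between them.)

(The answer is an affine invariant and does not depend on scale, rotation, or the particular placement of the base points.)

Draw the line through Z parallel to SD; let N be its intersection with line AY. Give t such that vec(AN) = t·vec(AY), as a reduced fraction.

t = 119/73

Set E = (0, 0), A = (1, 0), Z = (0, 1); any affine frame gives the same invariant.
1. W is the centroid of triangle ZEA ⇒ W = (1/3, 1/3)
2. M lies on line ZA with ZM:MA = 3:4 ⇒ M = (3/7, 4/7)
3. D lies on line ZE with ZD:DE = -5:2 ⇒ D = (0, -2/3)
4. Y lies on line ED with EY:YD = 4:1 ⇒ Y = (0, -8/15)
5. K is the midpoint of MW ⇒ K = (8/21, 19/42)
6. S is the centroid of triangle DWK ⇒ S = (5/21, 5/126)
through Z parallel to SD: direction (-5/21, -89/126); meets AY at N = (-46/73, -952/1095)
N = A + t·(Y−A) with t = 119/73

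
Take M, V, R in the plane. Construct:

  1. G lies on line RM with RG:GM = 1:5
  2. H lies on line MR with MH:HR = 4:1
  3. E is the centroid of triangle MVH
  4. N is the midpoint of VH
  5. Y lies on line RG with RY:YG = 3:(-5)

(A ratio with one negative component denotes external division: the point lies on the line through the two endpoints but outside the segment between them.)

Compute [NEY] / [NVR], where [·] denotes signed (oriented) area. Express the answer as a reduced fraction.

[NEY]:[NVR] = -25/12

Set M = (0, 0), V = (1, 0), R = (0, 1); any affine frame gives the same invariant.
1. G lies on line RM with RG:GM = 1:5 ⇒ G = (0, 5/6)
2. H lies on line MR with MH:HR = 4:1 ⇒ H = (0, 4/5)
3. E is the centroid of triangle MVH ⇒ E = (1/3, 4/15)
4. N is the midpoint of VH ⇒ N = (1/2, 2/5)
5. Y lies on line RG with RY:YG = 3:(-5) ⇒ Y = (0, 5/4)
2·[NEY] = -5/24, 2·[NVR] = 1/10
[NEY]:[NVR] = -5/24:1/10 = -25/12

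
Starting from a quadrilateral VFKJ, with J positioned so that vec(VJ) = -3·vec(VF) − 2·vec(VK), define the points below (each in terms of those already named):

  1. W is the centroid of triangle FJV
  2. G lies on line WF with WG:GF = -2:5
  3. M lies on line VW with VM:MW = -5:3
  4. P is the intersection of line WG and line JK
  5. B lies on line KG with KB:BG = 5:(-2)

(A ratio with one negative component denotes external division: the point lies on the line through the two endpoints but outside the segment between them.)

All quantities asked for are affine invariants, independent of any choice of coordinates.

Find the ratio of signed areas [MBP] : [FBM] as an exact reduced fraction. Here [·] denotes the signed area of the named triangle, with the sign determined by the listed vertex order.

[MBP]:[FBM] = 9

Work in coordinates with V = (0, 0), F = (1, 0), K = (0, 1), J = (-3, -2).
1. W is the centroid of triangle FJV ⇒ W = (-2/3, -2/3)
2. G lies on line WF with WG:GF = -2:5 ⇒ G = (-16/9, -10/9)
3. M lies on line VW with VM:MW = -5:3 ⇒ M = (-5/3, -5/3)
4. P is the intersection of line WG and line JK ⇒ P = (-7/3, -4/3)
5. B lies on line KG with KB:BG = 5:(-2) ⇒ B = (-80/27, -68/27)
2·[MBP] = -1, 2·[FBM] = -1/9
[MBP]:[FBM] = -1:-1/9 = 9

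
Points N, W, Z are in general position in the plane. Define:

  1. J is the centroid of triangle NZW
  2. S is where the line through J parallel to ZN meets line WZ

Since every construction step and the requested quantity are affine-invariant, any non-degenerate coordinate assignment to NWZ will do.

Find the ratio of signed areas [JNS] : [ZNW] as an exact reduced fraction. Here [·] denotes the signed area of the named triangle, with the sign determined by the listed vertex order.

[JNS]:[ZNW] = -1/9

Set N = (0, 0), W = (1, 0), Z = (0, 1); any affine frame gives the same invariant.
1. J is the centroid of triangle NZW ⇒ J = (1/3, 1/3)
2. S is where the line through J parallel to ZN meets line WZ ⇒ S = (1/3, 2/3)
2·[JNS] = -1/9, 2·[ZNW] = 1
[JNS]:[ZNW] = -1/9:1 = -1/9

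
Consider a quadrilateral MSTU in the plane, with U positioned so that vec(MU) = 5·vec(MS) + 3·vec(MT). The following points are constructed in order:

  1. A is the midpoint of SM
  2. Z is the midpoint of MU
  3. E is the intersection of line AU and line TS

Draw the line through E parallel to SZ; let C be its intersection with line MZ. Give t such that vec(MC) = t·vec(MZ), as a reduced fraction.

Choose coordinates M = (0, 0), S = (1, 0), T = (0, 1), U = (5, 3).
1. A is the midpoint of SM ⇒ A = (1/2, 0)
2. Z is the midpoint of MU ⇒ Z = (5/2, 3/2)
3. E is the intersection of line AU and line TS ⇒ E = (4/5, 1/5)
through E parallel to SZ: direction (3/2, 3/2); meets MZ at C = (3/2, 9/10)
C = M + t·(Z−M) with t = 3/5

t = 3/5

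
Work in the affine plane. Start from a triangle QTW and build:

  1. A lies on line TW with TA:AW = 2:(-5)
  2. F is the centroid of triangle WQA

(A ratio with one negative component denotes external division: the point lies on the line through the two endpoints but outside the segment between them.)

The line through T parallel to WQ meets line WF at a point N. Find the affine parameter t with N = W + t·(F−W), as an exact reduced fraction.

Work in coordinates with Q = (0, 0), T = (1, 0), W = (0, 1).
1. A lies on line TW with TA:AW = 2:(-5) ⇒ A = (5/3, -2/3)
2. F is the centroid of triangle WQA ⇒ F = (5/9, 1/9)
through T parallel to WQ: direction (0, -1); meets WF at N = (1, -3/5)
N = W + t·(F−W) with t = 9/5

t = 9/5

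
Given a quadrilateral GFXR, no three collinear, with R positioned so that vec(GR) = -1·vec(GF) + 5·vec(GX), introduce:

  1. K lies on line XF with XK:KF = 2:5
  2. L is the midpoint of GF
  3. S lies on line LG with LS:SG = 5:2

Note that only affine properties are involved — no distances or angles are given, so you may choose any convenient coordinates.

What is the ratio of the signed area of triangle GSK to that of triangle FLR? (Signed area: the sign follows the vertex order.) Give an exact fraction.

[GSK]:[FLR] = -2/49

Set G = (0, 0), F = (1, 0), X = (0, 1), R = (-1, 5); any affine frame gives the same invariant.
1. K lies on line XF with XK:KF = 2:5 ⇒ K = (2/7, 5/7)
2. L is the midpoint of GF ⇒ L = (1/2, 0)
3. S lies on line LG with LS:SG = 5:2 ⇒ S = (1/7, 0)
2·[GSK] = 5/49, 2·[FLR] = -5/2
[GSK]:[FLR] = 5/49:-5/2 = -2/49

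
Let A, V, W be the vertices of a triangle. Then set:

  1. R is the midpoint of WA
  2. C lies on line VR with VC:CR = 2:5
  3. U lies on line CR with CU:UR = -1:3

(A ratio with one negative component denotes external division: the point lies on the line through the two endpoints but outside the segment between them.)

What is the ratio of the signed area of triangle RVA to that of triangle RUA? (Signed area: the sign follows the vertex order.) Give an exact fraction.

[RVA]:[RUA] = 14/15

Set A = (0, 0), V = (1, 0), W = (0, 1); any affine frame gives the same invariant.
1. R is the midpoint of WA ⇒ R = (0, 1/2)
2. C lies on line VR with VC:CR = 2:5 ⇒ C = (5/7, 1/7)
3. U lies on line CR with CU:UR = -1:3 ⇒ U = (15/14, -1/28)
2·[RVA] = -1/2, 2·[RUA] = -15/28
[RVA]:[RUA] = -1/2:-15/28 = 14/15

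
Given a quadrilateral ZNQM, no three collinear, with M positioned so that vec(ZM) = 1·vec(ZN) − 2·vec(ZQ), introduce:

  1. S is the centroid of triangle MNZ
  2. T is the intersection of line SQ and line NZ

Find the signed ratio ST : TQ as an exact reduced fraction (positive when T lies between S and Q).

ST:TQ = 2/3

Assign Z = (0, 0), N = (1, 0), Q = (0, 1), M = (1, -2) — the answer is frame-independent, so this choice is without loss of generality.
1. S is the centroid of triangle MNZ ⇒ S = (2/3, -2/3)
2. T is the intersection of line SQ and line NZ ⇒ T = (2/5, 0)
T = S + t·(Q−S) with t = 2/5, so ST:TQ = t:(1−t) = 2/5:3/5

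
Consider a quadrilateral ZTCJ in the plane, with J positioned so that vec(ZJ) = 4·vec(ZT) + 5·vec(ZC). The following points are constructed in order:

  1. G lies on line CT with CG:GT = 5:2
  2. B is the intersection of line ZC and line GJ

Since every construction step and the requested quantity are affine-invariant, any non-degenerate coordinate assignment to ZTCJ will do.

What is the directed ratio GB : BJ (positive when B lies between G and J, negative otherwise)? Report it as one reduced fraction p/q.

GB:BJ = -5/28

Assign Z = (0, 0), T = (1, 0), C = (0, 1), J = (4, 5) — the answer is frame-independent, so this choice is without loss of generality.
1. G lies on line CT with CG:GT = 5:2 ⇒ G = (5/7, 2/7)
2. B is the intersection of line ZC and line GJ ⇒ B = (0, -17/23)
B = G + t·(J−G) with t = -5/23, so GB:BJ = t:(1−t) = -5/23:28/23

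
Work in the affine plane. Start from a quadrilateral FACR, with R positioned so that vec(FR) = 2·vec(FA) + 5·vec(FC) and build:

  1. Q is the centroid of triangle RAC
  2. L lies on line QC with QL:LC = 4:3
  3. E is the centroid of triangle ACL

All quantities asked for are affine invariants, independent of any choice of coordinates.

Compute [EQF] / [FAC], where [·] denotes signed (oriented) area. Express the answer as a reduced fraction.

Choose coordinates F = (0, 0), A = (1, 0), C = (0, 1), R = (2, 5).
1. Q is the centroid of triangle RAC ⇒ Q = (1, 2)
2. L lies on line QC with QL:LC = 4:3 ⇒ L = (3/7, 10/7)
3. E is the centroid of triangle ACL ⇒ E = (10/21, 17/21)
2·[EQF] = 1/7, 2·[FAC] = 1
[EQF]:[FAC] = 1/7:1 = 1/7

[EQF]:[FAC] = 1/7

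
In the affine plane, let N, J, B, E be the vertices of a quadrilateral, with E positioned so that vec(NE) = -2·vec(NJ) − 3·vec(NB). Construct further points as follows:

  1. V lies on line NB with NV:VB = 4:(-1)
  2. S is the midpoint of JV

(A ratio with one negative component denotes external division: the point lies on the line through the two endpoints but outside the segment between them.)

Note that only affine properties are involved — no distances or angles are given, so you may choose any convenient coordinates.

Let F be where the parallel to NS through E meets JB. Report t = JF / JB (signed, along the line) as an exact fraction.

Assign N = (0, 0), J = (1, 0), B = (0, 1), E = (-2, -3) — the answer is frame-independent, so this choice is without loss of generality.
1. V lies on line NB with NV:VB = 4:(-1) ⇒ V = (0, 4/3)
2. S is the midpoint of JV ⇒ S = (1/2, 2/3)
through E parallel to NS: direction (1/2, 2/3); meets JB at F = (4/7, 3/7)
F = J + t·(B−J) with t = 3/7

t = 3/7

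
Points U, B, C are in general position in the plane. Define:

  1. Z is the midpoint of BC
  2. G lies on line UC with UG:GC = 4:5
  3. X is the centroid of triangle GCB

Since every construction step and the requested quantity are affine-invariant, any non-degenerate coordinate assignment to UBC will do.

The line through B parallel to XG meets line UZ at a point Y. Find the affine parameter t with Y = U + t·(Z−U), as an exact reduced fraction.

t = -1/4

Work in coordinates with U = (0, 0), B = (1, 0), C = (0, 1).
1. Z is the midpoint of BC ⇒ Z = (1/2, 1/2)
2. G lies on line UC with UG:GC = 4:5 ⇒ G = (0, 4/9)
3. X is the centroid of triangle GCB ⇒ X = (1/3, 13/27)
through B parallel to XG: direction (-1/3, -1/27); meets UZ at Y = (-1/8, -1/8)
Y = U + t·(Z−U) with t = -1/4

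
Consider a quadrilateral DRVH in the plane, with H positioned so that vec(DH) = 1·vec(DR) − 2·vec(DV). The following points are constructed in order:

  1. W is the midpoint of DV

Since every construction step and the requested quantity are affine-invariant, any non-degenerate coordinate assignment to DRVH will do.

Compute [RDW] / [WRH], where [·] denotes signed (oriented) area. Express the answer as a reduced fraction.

Work in coordinates with D = (0, 0), R = (1, 0), V = (0, 1), H = (1, -2).
1. W is the midpoint of DV ⇒ W = (0, 1/2)
2·[RDW] = -1/2, 2·[WRH] = -2
[RDW]:[WRH] = -1/2:-2 = 1/4

[RDW]:[WRH] = 1/4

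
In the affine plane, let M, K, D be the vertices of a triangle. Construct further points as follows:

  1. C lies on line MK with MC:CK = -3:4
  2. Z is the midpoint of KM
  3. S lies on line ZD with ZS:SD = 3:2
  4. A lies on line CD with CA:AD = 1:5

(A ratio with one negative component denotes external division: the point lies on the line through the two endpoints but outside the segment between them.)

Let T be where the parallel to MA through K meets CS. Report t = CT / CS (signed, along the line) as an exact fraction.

Work in coordinates with M = (0, 0), K = (1, 0), D = (0, 1).
1. C lies on line MK with MC:CK = -3:4 ⇒ C = (-3, 0)
2. Z is the midpoint of KM ⇒ Z = (1/2, 0)
3. S lies on line ZD with ZS:SD = 3:2 ⇒ S = (1/5, 3/5)
4. A lies on line CD with CA:AD = 1:5 ⇒ A = (-5/2, 1/6)
through K parallel to MA: direction (-5/2, 1/6); meets CS at T = (-119/61, 12/61)
T = C + t·(S−C) with t = 20/61

t = 20/61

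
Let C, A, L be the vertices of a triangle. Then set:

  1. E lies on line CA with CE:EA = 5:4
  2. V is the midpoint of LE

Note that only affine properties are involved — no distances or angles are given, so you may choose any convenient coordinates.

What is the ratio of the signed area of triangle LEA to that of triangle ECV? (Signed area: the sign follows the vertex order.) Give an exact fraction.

Work in coordinates with C = (0, 0), A = (1, 0), L = (0, 1).
1. E lies on line CA with CE:EA = 5:4 ⇒ E = (5/9, 0)
2. V is the midpoint of LE ⇒ V = (5/18, 1/2)
2·[LEA] = 4/9, 2·[ECV] = -5/18
[LEA]:[ECV] = 4/9:-5/18 = -8/5

[LEA]:[ECV] = -8/5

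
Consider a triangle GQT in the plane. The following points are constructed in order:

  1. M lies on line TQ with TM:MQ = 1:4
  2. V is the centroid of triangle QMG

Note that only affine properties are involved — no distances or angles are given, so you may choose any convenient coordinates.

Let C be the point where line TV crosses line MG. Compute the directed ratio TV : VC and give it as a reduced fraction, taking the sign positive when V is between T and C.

Choose coordinates G = (0, 0), Q = (1, 0), T = (0, 1).
1. M lies on line TQ with TM:MQ = 1:4 ⇒ M = (1/5, 4/5)
2. V is the centroid of triangle QMG ⇒ V = (2/5, 4/15)
line TV meets MG at C = (6/35, 24/35)
V = T + t·(C−T) with t = 7/3, so TV:VC = 7/3:-4/3

TV:VC = -7/4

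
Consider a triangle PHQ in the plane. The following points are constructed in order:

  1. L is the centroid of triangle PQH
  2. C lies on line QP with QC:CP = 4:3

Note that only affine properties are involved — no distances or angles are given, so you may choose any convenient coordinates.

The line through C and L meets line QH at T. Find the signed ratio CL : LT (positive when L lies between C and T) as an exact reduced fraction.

CL:LT = 5/7

Set P = (0, 0), H = (1, 0), Q = (0, 1); any affine frame gives the same invariant.
1. L is the centroid of triangle PQH ⇒ L = (1/3, 1/3)
2. C lies on line QP with QC:CP = 4:3 ⇒ C = (0, 3/7)
line CL meets QH at T = (4/5, 1/5)
L = C + t·(T−C) with t = 5/12, so CL:LT = 5/12:7/12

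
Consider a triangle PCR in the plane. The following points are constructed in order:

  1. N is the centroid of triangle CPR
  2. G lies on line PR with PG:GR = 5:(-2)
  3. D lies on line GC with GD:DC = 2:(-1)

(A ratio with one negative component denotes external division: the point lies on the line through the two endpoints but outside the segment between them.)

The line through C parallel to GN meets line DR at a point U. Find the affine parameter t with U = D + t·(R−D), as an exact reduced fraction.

Choose coordinates P = (0, 0), C = (1, 0), R = (0, 1).
1. N is the centroid of triangle CPR ⇒ N = (1/3, 1/3)
2. G lies on line PR with PG:GR = 5:(-2) ⇒ G = (0, 5/3)
3. D lies on line GC with GD:DC = 2:(-1) ⇒ D = (2, -5/3)
through C parallel to GN: direction (1/3, -4/3); meets DR at U = (9/8, -1/2)
U = D + t·(R−D) with t = 7/16

t = 7/16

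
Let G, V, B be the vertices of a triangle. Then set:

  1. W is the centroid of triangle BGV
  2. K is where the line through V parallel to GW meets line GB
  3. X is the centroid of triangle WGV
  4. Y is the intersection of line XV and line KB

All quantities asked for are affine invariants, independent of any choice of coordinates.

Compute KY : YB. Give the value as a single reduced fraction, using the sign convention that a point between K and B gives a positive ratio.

KY:YB = 3/2

Work in coordinates with G = (0, 0), V = (1, 0), B = (0, 1).
1. W is the centroid of triangle BGV ⇒ W = (1/3, 1/3)
2. K is where the line through V parallel to GW meets line GB ⇒ K = (0, -1)
3. X is the centroid of triangle WGV ⇒ X = (4/9, 1/9)
4. Y is the intersection of line XV and line KB ⇒ Y = (0, 1/5)
Y = K + t·(B−K) with t = 3/5, so KY:YB = t:(1−t) = 3/5:2/5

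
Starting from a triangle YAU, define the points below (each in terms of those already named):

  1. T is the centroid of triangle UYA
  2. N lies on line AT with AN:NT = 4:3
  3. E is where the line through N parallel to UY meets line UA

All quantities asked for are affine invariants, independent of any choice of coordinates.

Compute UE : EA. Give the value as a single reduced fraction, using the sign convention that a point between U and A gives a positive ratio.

Set Y = (0, 0), A = (1, 0), U = (0, 1); any affine frame gives the same invariant.
1. T is the centroid of triangle UYA ⇒ T = (1/3, 1/3)
2. N lies on line AT with AN:NT = 4:3 ⇒ N = (13/21, 4/21)
3. E is where the line through N parallel to UY meets line UA ⇒ E = (13/21, 8/21)
E = U + t·(A−U) with t = 13/21, so UE:EA = t:(1−t) = 13/21:8/21

UE:EA = 13/8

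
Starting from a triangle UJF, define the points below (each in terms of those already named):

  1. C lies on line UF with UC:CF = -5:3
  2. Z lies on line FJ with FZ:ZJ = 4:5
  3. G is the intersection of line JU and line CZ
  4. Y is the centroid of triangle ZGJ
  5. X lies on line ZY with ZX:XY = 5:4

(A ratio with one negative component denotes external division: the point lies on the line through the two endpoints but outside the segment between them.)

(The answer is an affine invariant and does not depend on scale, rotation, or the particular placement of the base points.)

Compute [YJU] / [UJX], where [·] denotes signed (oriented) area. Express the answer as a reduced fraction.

[YJU]:[UJX] = -9/17

Choose coordinates U = (0, 0), J = (1, 0), F = (0, 1).
1. C lies on line UF with UC:CF = -5:3 ⇒ C = (0, 5/2)
2. Z lies on line FJ with FZ:ZJ = 4:5 ⇒ Z = (4/9, 5/9)
3. G is the intersection of line JU and line CZ ⇒ G = (4/7, 0)
4. Y is the centroid of triangle ZGJ ⇒ Y = (127/189, 5/27)
5. X lies on line ZY with ZX:XY = 5:4 ⇒ X = (971/1701, 85/243)
2·[YJU] = -5/27, 2·[UJX] = 85/243
[YJU]:[UJX] = -5/27:85/243 = -9/17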